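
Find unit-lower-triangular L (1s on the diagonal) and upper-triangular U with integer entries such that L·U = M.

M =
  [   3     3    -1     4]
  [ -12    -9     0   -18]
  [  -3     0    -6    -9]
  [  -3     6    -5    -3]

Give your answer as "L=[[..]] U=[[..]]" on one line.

  r1 -= -4·r0 → [0,3,-4,-2]
  r2 -= -1·r0 → [0,3,-7,-5]
  r3 -= -1·r0 → [0,9,-6,1]
  r2 -= 1·r1 → [0,0,-3,-3]
  r3 -= 3·r1 → [0,0,6,7]
  r3 -= -2·r2 → [0,0,0,1]

L=[[1,0,0,0],[-4,1,0,0],[-1,1,1,0],[-1,3,-2,1]] U=[[3,3,-1,4],[0,3,-4,-2],[0,0,-3,-3],[0,0,0,1]]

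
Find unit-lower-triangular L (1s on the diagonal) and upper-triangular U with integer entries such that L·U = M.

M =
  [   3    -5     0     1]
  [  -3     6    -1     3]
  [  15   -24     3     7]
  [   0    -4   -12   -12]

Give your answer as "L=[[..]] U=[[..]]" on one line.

  r1 -= -1·r0 → [0,1,-1,4]
  r2 -= 5·r0 → [0,1,3,2]
  r3 -= 0·r0 → [0,-4,-12,-12]
  r2 -= 1·r1 → [0,0,4,-2]
  r3 -= -4·r1 → [0,0,-16,4]
  r3 -= -4·r2 → [0,0,0,-4]

L=[[1,0,0,0],[-1,1,0,0],[5,1,1,0],[0,-4,-4,1]] U=[[3,-5,0,1],[0,1,-1,4],[0,0,4,-2],[0,0,0,-4]]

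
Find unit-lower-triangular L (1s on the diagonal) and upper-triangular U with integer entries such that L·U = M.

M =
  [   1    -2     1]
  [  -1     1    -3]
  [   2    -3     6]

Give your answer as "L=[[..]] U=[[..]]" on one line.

  r1 -= -1·r0 → [0,-1,-2]
  r2 -= 2·r0 → [0,1,4]
  r2 -= -1·r1 → [0,0,2]

L=[[1,0,0],[-1,1,0],[2,-1,1]] U=[[1,-2,1],[0,-1,-2],[0,0,2]]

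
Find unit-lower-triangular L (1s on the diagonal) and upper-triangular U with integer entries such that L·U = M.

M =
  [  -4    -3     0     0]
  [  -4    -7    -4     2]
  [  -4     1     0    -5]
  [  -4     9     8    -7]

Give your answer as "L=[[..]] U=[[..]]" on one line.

L=[[1,0,0,0],[1,1,0,0],[1,-1,1,0],[1,-3,1,1]] U=[[-4,-3,0,0],[0,-4,-4,2],[0,0,-4,-3],[0,0,0,2]]

  r1 -= 1·r0 → [0,-4,-4,2]
  r2 -= 1·r0 → [0,4,0,-5]
  r3 -= 1·r0 → [0,12,8,-7]
  r2 -= -1·r1 → [0,0,-4,-3]
  r3 -= -3·r1 → [0,0,-4,-1]
  r3 -= 1·r2 → [0,0,0,2]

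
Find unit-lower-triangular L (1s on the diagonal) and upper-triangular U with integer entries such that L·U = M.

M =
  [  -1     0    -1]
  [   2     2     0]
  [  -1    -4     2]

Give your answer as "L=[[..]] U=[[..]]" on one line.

  row1 -= -2·row0 → [0,2,-2]
  row2 -= 1·row0 → [0,-4,3]
  row2 -= -2·row1 → [0,0,-1]

L=[[1,0,0],[-2,1,0],[1,-2,1]] U=[[-1,0,-1],[0,2,-2],[0,0,-1]]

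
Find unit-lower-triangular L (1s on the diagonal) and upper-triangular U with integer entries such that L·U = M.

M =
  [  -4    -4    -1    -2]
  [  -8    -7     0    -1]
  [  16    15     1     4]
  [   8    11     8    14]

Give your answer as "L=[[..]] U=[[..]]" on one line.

  R1 -= 2·R0 → [0,1,2,3]
  R2 -= -4·R0 → [0,-1,-3,-4]
  R3 -= -2·R0 → [0,3,6,10]
  R2 -= -1·R1 → [0,0,-1,-1]
  R3 -= 3·R1 → [0,0,0,1]
  R3 -= 0·R2 → [0,0,0,1]

L=[[1,0,0,0],[2,1,0,0],[-4,-1,1,0],[-2,3,0,1]] U=[[-4,-4,-1,-2],[0,1,2,3],[0,0,-1,-1],[0,0,0,1]]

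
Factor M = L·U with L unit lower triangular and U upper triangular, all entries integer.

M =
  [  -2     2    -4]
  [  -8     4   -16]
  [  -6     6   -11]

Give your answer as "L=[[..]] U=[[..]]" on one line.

L=[[1,0,0],[4,1,0],[3,0,1]] U=[[-2,2,-4],[0,-4,0],[0,0,1]]

  r1 -= 4·r0 → [0,-4,0]
  r2 -= 3·r0 → [0,0,1]
  r2 -= 0·r1 → [0,0,1]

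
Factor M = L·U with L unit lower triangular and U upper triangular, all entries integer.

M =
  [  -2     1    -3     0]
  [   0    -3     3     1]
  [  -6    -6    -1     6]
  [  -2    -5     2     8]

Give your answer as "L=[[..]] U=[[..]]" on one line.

  row1 -= 0·row0 → [0,-3,3,1]
  row2 -= 3·row0 → [0,-9,8,6]
  row3 -= 1·row0 → [0,-6,5,8]
  row2 -= 3·row1 → [0,0,-1,3]
  row3 -= 2·row1 → [0,0,-1,6]
  row3 -= 1·row2 → [0,0,0,3]

L=[[1,0,0,0],[0,1,0,0],[3,3,1,0],[1,2,1,1]] U=[[-2,1,-3,0],[0,-3,3,1],[0,0,-1,3],[0,0,0,3]]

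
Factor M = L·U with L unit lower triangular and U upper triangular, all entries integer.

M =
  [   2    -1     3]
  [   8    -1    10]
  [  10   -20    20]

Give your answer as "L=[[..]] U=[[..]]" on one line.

L=[[1,0,0],[4,1,0],[5,-5,1]] U=[[2,-1,3],[0,3,-2],[0,0,-5]]

  R1 -= 4·R0 → [0,3,-2]
  R2 -= 5·R0 → [0,-15,5]
  R2 -= -5·R1 → [0,0,-5]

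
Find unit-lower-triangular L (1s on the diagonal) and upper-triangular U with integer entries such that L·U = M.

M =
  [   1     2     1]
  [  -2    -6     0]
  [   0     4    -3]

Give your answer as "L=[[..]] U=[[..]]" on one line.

  row1 -= -2·row0 → [0,-2,2]
  row2 -= 0·row0 → [0,4,-3]
  row2 -= -2·row1 → [0,0,1]

L=[[1,0,0],[-2,1,0],[0,-2,1]] U=[[1,2,1],[0,-2,2],[0,0,1]]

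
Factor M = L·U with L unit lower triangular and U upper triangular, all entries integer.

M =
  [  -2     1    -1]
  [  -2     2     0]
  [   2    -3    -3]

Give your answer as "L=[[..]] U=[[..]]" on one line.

L=[[1,0,0],[1,1,0],[-1,-2,1]] U=[[-2,1,-1],[0,1,1],[0,0,-2]]

  R1 -= 1·R0 → [0,1,1]
  R2 -= -1·R0 → [0,-2,-4]
  R2 -= -2·R1 → [0,0,-2]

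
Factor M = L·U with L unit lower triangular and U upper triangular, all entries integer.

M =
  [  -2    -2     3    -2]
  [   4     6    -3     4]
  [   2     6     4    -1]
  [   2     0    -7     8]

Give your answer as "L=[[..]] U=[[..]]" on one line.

  R1 -= -2·R0 → [0,2,3,0]
  R2 -= -1·R0 → [0,4,7,-3]
  R3 -= -1·R0 → [0,-2,-4,6]
  R2 -= 2·R1 → [0,0,1,-3]
  R3 -= -1·R1 → [0,0,-1,6]
  R3 -= -1·R2 → [0,0,0,3]

L=[[1,0,0,0],[-2,1,0,0],[-1,2,1,0],[-1,-1,-1,1]] U=[[-2,-2,3,-2],[0,2,3,0],[0,0,1,-3],[0,0,0,3]]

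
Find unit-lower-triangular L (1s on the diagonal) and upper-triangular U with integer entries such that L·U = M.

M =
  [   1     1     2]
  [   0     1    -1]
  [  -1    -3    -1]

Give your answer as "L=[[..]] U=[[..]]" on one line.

L=[[1,0,0],[0,1,0],[-1,-2,1]] U=[[1,1,2],[0,1,-1],[0,0,-1]]

  r1 -= 0·r0 → [0,1,-1]
  r2 -= -1·r0 → [0,-2,1]
  r2 -= -2·r1 → [0,0,-1]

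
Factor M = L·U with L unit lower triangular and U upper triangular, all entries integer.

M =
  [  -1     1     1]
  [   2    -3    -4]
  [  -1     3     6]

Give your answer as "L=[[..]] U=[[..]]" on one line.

  row1 -= -2·row0 → [0,-1,-2]
  row2 -= 1·row0 → [0,2,5]
  row2 -= -2·row1 → [0,0,1]

L=[[1,0,0],[-2,1,0],[1,-2,1]] U=[[-1,1,1],[0,-1,-2],[0,0,1]]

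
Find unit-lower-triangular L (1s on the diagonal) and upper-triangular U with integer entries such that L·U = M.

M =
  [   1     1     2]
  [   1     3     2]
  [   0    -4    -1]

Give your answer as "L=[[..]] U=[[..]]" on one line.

L=[[1,0,0],[1,1,0],[0,-2,1]] U=[[1,1,2],[0,2,0],[0,0,-1]]

  R1 -= 1·R0 → [0,2,0]
  R2 -= 0·R0 → [0,-4,-1]
  R2 -= -2·R1 → [0,0,-1]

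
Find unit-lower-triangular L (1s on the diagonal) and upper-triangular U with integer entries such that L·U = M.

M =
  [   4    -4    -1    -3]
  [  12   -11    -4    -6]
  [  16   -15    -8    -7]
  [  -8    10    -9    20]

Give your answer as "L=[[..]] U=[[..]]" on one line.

  r1 -= 3·r0 → [0,1,-1,3]
  r2 -= 4·r0 → [0,1,-4,5]
  r3 -= -2·r0 → [0,2,-11,14]
  r2 -= 1·r1 → [0,0,-3,2]
  r3 -= 2·r1 → [0,0,-9,8]
  r3 -= 3·r2 → [0,0,0,2]

L=[[1,0,0,0],[3,1,0,0],[4,1,1,0],[-2,2,3,1]] U=[[4,-4,-1,-3],[0,1,-1,3],[0,0,-3,2],[0,0,0,2]]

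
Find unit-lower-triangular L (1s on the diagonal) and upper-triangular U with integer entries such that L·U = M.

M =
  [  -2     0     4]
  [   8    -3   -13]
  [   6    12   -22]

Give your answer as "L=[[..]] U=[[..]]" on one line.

  r1 -= -4·r0 → [0,-3,3]
  r2 -= -3·r0 → [0,12,-10]
  r2 -= -4·r1 → [0,0,2]

L=[[1,0,0],[-4,1,0],[-3,-4,1]] U=[[-2,0,4],[0,-3,3],[0,0,2]]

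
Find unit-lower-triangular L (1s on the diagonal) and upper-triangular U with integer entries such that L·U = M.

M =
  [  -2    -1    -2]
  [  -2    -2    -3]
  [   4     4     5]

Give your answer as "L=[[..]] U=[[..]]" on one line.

L=[[1,0,0],[1,1,0],[-2,-2,1]] U=[[-2,-1,-2],[0,-1,-1],[0,0,-1]]

  r1 -= 1·r0 → [0,-1,-1]
  r2 -= -2·r0 → [0,2,1]
  r2 -= -2·r1 → [0,0,-1]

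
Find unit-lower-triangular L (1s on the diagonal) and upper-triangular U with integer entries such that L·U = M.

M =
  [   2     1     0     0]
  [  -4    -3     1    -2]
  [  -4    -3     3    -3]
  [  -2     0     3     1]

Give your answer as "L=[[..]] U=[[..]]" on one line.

L=[[1,0,0,0],[-2,1,0,0],[-2,1,1,0],[-1,-1,2,1]] U=[[2,1,0,0],[0,-1,1,-2],[0,0,2,-1],[0,0,0,1]]

  R1 -= -2·R0 → [0,-1,1,-2]
  R2 -= -2·R0 → [0,-1,3,-3]
  R3 -= -1·R0 → [0,1,3,1]
  R2 -= 1·R1 → [0,0,2,-1]
  R3 -= -1·R1 → [0,0,4,-1]
  R3 -= 2·R2 → [0,0,0,1]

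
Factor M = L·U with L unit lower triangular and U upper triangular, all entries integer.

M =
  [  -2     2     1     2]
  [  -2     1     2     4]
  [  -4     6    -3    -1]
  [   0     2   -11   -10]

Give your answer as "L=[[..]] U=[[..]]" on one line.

  R1 -= 1·R0 → [0,-1,1,2]
  R2 -= 2·R0 → [0,2,-5,-5]
  R3 -= 0·R0 → [0,2,-11,-10]
  R2 -= -2·R1 → [0,0,-3,-1]
  R3 -= -2·R1 → [0,0,-9,-6]
  R3 -= 3·R2 → [0,0,0,-3]

L=[[1,0,0,0],[1,1,0,0],[2,-2,1,0],[0,-2,3,1]] U=[[-2,2,1,2],[0,-1,1,2],[0,0,-3,-1],[0,0,0,-3]]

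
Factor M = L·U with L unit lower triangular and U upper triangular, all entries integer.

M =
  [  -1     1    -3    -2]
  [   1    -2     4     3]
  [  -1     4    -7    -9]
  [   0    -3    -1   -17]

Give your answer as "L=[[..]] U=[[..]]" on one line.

  r1 -= -1·r0 → [0,-1,1,1]
  r2 -= 1·r0 → [0,3,-4,-7]
  r3 -= 0·r0 → [0,-3,-1,-17]
  r2 -= -3·r1 → [0,0,-1,-4]
  r3 -= 3·r1 → [0,0,-4,-20]
  r3 -= 4·r2 → [0,0,0,-4]

L=[[1,0,0,0],[-1,1,0,0],[1,-3,1,0],[0,3,4,1]] U=[[-1,1,-3,-2],[0,-1,1,1],[0,0,-1,-4],[0,0,0,-4]]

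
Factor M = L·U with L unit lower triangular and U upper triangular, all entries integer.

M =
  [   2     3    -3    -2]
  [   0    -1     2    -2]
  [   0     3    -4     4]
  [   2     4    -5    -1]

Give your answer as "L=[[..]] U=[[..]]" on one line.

  R1 -= 0·R0 → [0,-1,2,-2]
  R2 -= 0·R0 → [0,3,-4,4]
  R3 -= 1·R0 → [0,1,-2,1]
  R2 -= -3·R1 → [0,0,2,-2]
  R3 -= -1·R1 → [0,0,0,-1]
  R3 -= 0·R2 → [0,0,0,-1]

L=[[1,0,0,0],[0,1,0,0],[0,-3,1,0],[1,-1,0,1]] U=[[2,3,-3,-2],[0,-1,2,-2],[0,0,2,-2],[0,0,0,-1]]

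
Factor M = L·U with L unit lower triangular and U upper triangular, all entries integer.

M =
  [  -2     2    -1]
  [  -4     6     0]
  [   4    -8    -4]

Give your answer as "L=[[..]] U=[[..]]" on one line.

L=[[1,0,0],[2,1,0],[-2,-2,1]] U=[[-2,2,-1],[0,2,2],[0,0,-2]]

  row1 -= 2·row0 → [0,2,2]
  row2 -= -2·row0 → [0,-4,-6]
  row2 -= -2·row1 → [0,0,-2]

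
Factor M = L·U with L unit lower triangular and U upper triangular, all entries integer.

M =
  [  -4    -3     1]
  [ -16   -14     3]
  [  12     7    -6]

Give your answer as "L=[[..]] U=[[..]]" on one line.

L=[[1,0,0],[4,1,0],[-3,1,1]] U=[[-4,-3,1],[0,-2,-1],[0,0,-2]]

  row1 -= 4·row0 → [0,-2,-1]
  row2 -= -3·row0 → [0,-2,-3]
  row2 -= 1·row1 → [0,0,-2]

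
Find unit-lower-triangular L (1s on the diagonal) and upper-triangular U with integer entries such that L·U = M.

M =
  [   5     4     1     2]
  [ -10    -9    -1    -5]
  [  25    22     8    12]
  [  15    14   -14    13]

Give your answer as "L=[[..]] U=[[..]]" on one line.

  r1 -= -2·r0 → [0,-1,1,-1]
  r2 -= 5·r0 → [0,2,3,2]
  r3 -= 3·r0 → [0,2,-17,7]
  r2 -= -2·r1 → [0,0,5,0]
  r3 -= -2·r1 → [0,0,-15,5]
  r3 -= -3·r2 → [0,0,0,5]

L=[[1,0,0,0],[-2,1,0,0],[5,-2,1,0],[3,-2,-3,1]] U=[[5,4,1,2],[0,-1,1,-1],[0,0,5,0],[0,0,0,5]]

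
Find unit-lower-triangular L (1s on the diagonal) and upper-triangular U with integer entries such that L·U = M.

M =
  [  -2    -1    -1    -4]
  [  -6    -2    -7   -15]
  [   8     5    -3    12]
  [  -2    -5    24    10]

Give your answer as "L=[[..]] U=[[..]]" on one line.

  row1 -= 3·row0 → [0,1,-4,-3]
  row2 -= -4·row0 → [0,1,-7,-4]
  row3 -= 1·row0 → [0,-4,25,14]
  row2 -= 1·row1 → [0,0,-3,-1]
  row3 -= -4·row1 → [0,0,9,2]
  row3 -= -3·row2 → [0,0,0,-1]

L=[[1,0,0,0],[3,1,0,0],[-4,1,1,0],[1,-4,-3,1]] U=[[-2,-1,-1,-4],[0,1,-4,-3],[0,0,-3,-1],[0,0,0,-1]]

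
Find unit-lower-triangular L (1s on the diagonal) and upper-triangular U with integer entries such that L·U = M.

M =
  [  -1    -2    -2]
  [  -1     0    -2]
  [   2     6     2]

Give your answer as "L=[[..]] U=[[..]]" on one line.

  row1 -= 1·row0 → [0,2,0]
  row2 -= -2·row0 → [0,2,-2]
  row2 -= 1·row1 → [0,0,-2]

L=[[1,0,0],[1,1,0],[-2,1,1]] U=[[-1,-2,-2],[0,2,0],[0,0,-2]]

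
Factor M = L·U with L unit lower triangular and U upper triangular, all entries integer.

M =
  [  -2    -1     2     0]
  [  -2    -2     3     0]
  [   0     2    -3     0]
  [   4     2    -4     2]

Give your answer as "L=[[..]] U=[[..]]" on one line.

  R1 -= 1·R0 → [0,-1,1,0]
  R2 -= 0·R0 → [0,2,-3,0]
  R3 -= -2·R0 → [0,0,0,2]
  R2 -= -2·R1 → [0,0,-1,0]
  R3 -= 0·R1 → [0,0,0,2]
  R3 -= 0·R2 → [0,0,0,2]

L=[[1,0,0,0],[1,1,0,0],[0,-2,1,0],[-2,0,0,1]] U=[[-2,-1,2,0],[0,-1,1,0],[0,0,-1,0],[0,0,0,2]]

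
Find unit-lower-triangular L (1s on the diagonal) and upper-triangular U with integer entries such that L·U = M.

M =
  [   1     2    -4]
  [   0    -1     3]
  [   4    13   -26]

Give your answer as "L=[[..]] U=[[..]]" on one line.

  R1 -= 0·R0 → [0,-1,3]
  R2 -= 4·R0 → [0,5,-10]
  R2 -= -5·R1 → [0,0,5]

L=[[1,0,0],[0,1,0],[4,-5,1]] U=[[1,2,-4],[0,-1,3],[0,0,5]]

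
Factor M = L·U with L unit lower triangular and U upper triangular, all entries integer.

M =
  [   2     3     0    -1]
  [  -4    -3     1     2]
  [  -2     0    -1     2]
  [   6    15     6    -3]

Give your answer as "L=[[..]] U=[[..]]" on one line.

L=[[1,0,0,0],[-2,1,0,0],[-1,1,1,0],[3,2,-2,1]] U=[[2,3,0,-1],[0,3,1,0],[0,0,-2,1],[0,0,0,2]]

  R1 -= -2·R0 → [0,3,1,0]
  R2 -= -1·R0 → [0,3,-1,1]
  R3 -= 3·R0 → [0,6,6,0]
  R2 -= 1·R1 → [0,0,-2,1]
  R3 -= 2·R1 → [0,0,4,0]
  R3 -= -2·R2 → [0,0,0,2]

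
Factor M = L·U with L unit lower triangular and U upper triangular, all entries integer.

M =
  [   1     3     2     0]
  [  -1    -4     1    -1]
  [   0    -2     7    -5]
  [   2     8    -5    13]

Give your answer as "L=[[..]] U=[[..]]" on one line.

L=[[1,0,0,0],[-1,1,0,0],[0,2,1,0],[2,-2,-3,1]] U=[[1,3,2,0],[0,-1,3,-1],[0,0,1,-3],[0,0,0,2]]

  R1 -= -1·R0 → [0,-1,3,-1]
  R2 -= 0·R0 → [0,-2,7,-5]
  R3 -= 2·R0 → [0,2,-9,13]
  R2 -= 2·R1 → [0,0,1,-3]
  R3 -= -2·R1 → [0,0,-3,11]
  R3 -= -3·R2 → [0,0,0,2]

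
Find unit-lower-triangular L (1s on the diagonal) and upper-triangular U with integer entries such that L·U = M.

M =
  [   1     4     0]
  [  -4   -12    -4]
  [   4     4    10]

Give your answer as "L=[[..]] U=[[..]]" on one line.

L=[[1,0,0],[-4,1,0],[4,-3,1]] U=[[1,4,0],[0,4,-4],[0,0,-2]]

  row1 -= -4·row0 → [0,4,-4]
  row2 -= 4·row0 → [0,-12,10]
  row2 -= -3·row1 → [0,0,-2]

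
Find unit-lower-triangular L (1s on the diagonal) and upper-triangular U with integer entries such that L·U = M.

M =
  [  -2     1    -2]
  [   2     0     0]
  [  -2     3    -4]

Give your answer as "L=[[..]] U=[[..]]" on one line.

  row1 -= -1·row0 → [0,1,-2]
  row2 -= 1·row0 → [0,2,-2]
  row2 -= 2·row1 → [0,0,2]

L=[[1,0,0],[-1,1,0],[1,2,1]] U=[[-2,1,-2],[0,1,-2],[0,0,2]]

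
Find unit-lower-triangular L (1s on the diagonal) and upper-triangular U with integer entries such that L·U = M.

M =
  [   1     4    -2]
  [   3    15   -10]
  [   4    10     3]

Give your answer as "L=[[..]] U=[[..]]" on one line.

  R1 -= 3·R0 → [0,3,-4]
  R2 -= 4·R0 → [0,-6,11]
  R2 -= -2·R1 → [0,0,3]

L=[[1,0,0],[3,1,0],[4,-2,1]] U=[[1,4,-2],[0,3,-4],[0,0,3]]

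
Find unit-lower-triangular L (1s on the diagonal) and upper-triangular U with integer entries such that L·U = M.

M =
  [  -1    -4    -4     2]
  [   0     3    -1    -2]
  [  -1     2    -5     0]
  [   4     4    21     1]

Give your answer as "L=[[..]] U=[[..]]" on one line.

L=[[1,0,0,0],[0,1,0,0],[1,2,1,0],[-4,-4,1,1]] U=[[-1,-4,-4,2],[0,3,-1,-2],[0,0,1,2],[0,0,0,-1]]

  row1 -= 0·row0 → [0,3,-1,-2]
  row2 -= 1·row0 → [0,6,-1,-2]
  row3 -= -4·row0 → [0,-12,5,9]
  row2 -= 2·row1 → [0,0,1,2]
  row3 -= -4·row1 → [0,0,1,1]
  row3 -= 1·row2 → [0,0,0,-1]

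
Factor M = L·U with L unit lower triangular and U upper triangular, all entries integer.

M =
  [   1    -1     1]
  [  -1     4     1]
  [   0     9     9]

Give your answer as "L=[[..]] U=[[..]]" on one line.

L=[[1,0,0],[-1,1,0],[0,3,1]] U=[[1,-1,1],[0,3,2],[0,0,3]]

  r1 -= -1·r0 → [0,3,2]
  r2 -= 0·r0 → [0,9,9]
  r2 -= 3·r1 → [0,0,3]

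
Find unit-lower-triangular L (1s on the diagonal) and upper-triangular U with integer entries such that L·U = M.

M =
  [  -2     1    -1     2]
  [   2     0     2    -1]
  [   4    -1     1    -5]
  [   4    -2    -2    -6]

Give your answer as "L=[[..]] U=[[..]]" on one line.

L=[[1,0,0,0],[-1,1,0,0],[-2,1,1,0],[-2,0,2,1]] U=[[-2,1,-1,2],[0,1,1,1],[0,0,-2,-2],[0,0,0,2]]

  row1 -= -1·row0 → [0,1,1,1]
  row2 -= -2·row0 → [0,1,-1,-1]
  row3 -= -2·row0 → [0,0,-4,-2]
  row2 -= 1·row1 → [0,0,-2,-2]
  row3 -= 0·row1 → [0,0,-4,-2]
  row3 -= 2·row2 → [0,0,0,2]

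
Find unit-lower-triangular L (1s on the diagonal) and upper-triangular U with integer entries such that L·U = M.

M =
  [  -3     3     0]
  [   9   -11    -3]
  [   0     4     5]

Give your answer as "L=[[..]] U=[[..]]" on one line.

  r1 -= -3·r0 → [0,-2,-3]
  r2 -= 0·r0 → [0,4,5]
  r2 -= -2·r1 → [0,0,-1]

L=[[1,0,0],[-3,1,0],[0,-2,1]] U=[[-3,3,0],[0,-2,-3],[0,0,-1]]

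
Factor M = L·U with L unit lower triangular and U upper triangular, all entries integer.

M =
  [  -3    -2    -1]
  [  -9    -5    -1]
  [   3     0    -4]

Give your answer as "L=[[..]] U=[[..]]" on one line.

  r1 -= 3·r0 → [0,1,2]
  r2 -= -1·r0 → [0,-2,-5]
  r2 -= -2·r1 → [0,0,-1]

L=[[1,0,0],[3,1,0],[-1,-2,1]] U=[[-3,-2,-1],[0,1,2],[0,0,-1]]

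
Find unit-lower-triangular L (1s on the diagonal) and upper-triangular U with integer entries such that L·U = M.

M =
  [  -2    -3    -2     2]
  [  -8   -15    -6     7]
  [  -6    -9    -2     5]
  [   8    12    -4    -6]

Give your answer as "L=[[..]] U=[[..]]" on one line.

L=[[1,0,0,0],[4,1,0,0],[3,0,1,0],[-4,0,-3,1]] U=[[-2,-3,-2,2],[0,-3,2,-1],[0,0,4,-1],[0,0,0,-1]]

  r1 -= 4·r0 → [0,-3,2,-1]
  r2 -= 3·r0 → [0,0,4,-1]
  r3 -= -4·r0 → [0,0,-12,2]
  r2 -= 0·r1 → [0,0,4,-1]
  r3 -= 0·r1 → [0,0,-12,2]
  r3 -= -3·r2 → [0,0,0,-1]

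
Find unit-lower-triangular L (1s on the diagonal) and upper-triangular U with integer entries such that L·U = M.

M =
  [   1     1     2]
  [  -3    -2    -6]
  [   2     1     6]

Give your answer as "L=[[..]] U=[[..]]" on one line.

L=[[1,0,0],[-3,1,0],[2,-1,1]] U=[[1,1,2],[0,1,0],[0,0,2]]

  row1 -= -3·row0 → [0,1,0]
  row2 -= 2·row0 → [0,-1,2]
  row2 -= -1·row1 → [0,0,2]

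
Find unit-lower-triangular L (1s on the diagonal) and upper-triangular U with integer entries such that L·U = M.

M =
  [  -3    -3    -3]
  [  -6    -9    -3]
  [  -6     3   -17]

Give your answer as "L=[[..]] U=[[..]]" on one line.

L=[[1,0,0],[2,1,0],[2,-3,1]] U=[[-3,-3,-3],[0,-3,3],[0,0,-2]]

  R1 -= 2·R0 → [0,-3,3]
  R2 -= 2·R0 → [0,9,-11]
  R2 -= -3·R1 → [0,0,-2]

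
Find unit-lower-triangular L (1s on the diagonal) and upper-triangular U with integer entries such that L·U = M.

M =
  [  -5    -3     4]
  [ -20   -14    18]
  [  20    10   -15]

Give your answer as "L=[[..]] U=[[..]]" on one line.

  R1 -= 4·R0 → [0,-2,2]
  R2 -= -4·R0 → [0,-2,1]
  R2 -= 1·R1 → [0,0,-1]

L=[[1,0,0],[4,1,0],[-4,1,1]] U=[[-5,-3,4],[0,-2,2],[0,0,-1]]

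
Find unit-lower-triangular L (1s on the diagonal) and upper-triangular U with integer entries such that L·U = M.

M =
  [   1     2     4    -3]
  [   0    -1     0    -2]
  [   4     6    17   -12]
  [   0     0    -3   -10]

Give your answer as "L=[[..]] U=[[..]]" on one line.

L=[[1,0,0,0],[0,1,0,0],[4,2,1,0],[0,0,-3,1]] U=[[1,2,4,-3],[0,-1,0,-2],[0,0,1,4],[0,0,0,2]]

  R1 -= 0·R0 → [0,-1,0,-2]
  R2 -= 4·R0 → [0,-2,1,0]
  R3 -= 0·R0 → [0,0,-3,-10]
  R2 -= 2·R1 → [0,0,1,4]
  R3 -= 0·R1 → [0,0,-3,-10]
  R3 -= -3·R2 → [0,0,0,2]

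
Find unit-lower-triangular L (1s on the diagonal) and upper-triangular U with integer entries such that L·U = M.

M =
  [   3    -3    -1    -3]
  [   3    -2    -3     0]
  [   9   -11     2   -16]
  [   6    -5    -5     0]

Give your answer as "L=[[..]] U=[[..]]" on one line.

L=[[1,0,0,0],[1,1,0,0],[3,-2,1,0],[2,1,-1,1]] U=[[3,-3,-1,-3],[0,1,-2,3],[0,0,1,-1],[0,0,0,2]]

  row1 -= 1·row0 → [0,1,-2,3]
  row2 -= 3·row0 → [0,-2,5,-7]
  row3 -= 2·row0 → [0,1,-3,6]
  row2 -= -2·row1 → [0,0,1,-1]
  row3 -= 1·row1 → [0,0,-1,3]
  row3 -= -1·row2 → [0,0,0,2]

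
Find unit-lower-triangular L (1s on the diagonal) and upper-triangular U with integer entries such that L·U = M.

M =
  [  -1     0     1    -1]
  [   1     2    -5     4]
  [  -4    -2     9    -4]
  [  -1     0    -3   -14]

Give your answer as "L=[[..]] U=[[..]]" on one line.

  r1 -= -1·r0 → [0,2,-4,3]
  r2 -= 4·r0 → [0,-2,5,0]
  r3 -= 1·r0 → [0,0,-4,-13]
  r2 -= -1·r1 → [0,0,1,3]
  r3 -= 0·r1 → [0,0,-4,-13]
  r3 -= -4·r2 → [0,0,0,-1]

L=[[1,0,0,0],[-1,1,0,0],[4,-1,1,0],[1,0,-4,1]] U=[[-1,0,1,-1],[0,2,-4,3],[0,0,1,3],[0,0,0,-1]]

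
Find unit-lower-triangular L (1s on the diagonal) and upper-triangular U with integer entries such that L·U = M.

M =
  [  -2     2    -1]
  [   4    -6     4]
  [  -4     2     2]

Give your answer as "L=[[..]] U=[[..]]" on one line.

  row1 -= -2·row0 → [0,-2,2]
  row2 -= 2·row0 → [0,-2,4]
  row2 -= 1·row1 → [0,0,2]

L=[[1,0,0],[-2,1,0],[2,1,1]] U=[[-2,2,-1],[0,-2,2],[0,0,2]]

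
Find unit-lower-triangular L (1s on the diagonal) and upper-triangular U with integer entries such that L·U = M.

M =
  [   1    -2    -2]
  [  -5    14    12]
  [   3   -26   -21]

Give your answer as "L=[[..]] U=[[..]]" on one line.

L=[[1,0,0],[-5,1,0],[3,-5,1]] U=[[1,-2,-2],[0,4,2],[0,0,-5]]

  row1 -= -5·row0 → [0,4,2]
  row2 -= 3·row0 → [0,-20,-15]
  row2 -= -5·row1 → [0,0,-5]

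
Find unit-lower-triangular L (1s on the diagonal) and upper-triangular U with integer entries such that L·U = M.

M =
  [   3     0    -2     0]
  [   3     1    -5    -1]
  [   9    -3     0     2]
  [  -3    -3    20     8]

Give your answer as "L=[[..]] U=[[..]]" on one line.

L=[[1,0,0,0],[1,1,0,0],[3,-3,1,0],[-1,-3,-3,1]] U=[[3,0,-2,0],[0,1,-3,-1],[0,0,-3,-1],[0,0,0,2]]

  row1 -= 1·row0 → [0,1,-3,-1]
  row2 -= 3·row0 → [0,-3,6,2]
  row3 -= -1·row0 → [0,-3,18,8]
  row2 -= -3·row1 → [0,0,-3,-1]
  row3 -= -3·row1 → [0,0,9,5]
  row3 -= -3·row2 → [0,0,0,2]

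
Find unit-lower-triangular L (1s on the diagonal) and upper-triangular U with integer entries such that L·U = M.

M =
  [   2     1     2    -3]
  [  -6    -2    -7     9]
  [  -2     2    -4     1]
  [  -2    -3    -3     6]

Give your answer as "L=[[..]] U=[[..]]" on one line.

L=[[1,0,0,0],[-3,1,0,0],[-1,3,1,0],[-1,-2,-3,1]] U=[[2,1,2,-3],[0,1,-1,0],[0,0,1,-2],[0,0,0,-3]]

  r1 -= -3·r0 → [0,1,-1,0]
  r2 -= -1·r0 → [0,3,-2,-2]
  r3 -= -1·r0 → [0,-2,-1,3]
  r2 -= 3·r1 → [0,0,1,-2]
  r3 -= -2·r1 → [0,0,-3,3]
  r3 -= -3·r2 → [0,0,0,-3]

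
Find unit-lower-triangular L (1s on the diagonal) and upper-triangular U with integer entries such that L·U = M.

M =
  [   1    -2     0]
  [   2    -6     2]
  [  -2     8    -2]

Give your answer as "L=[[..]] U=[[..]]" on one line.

  r1 -= 2·r0 → [0,-2,2]
  r2 -= -2·r0 → [0,4,-2]
  r2 -= -2·r1 → [0,0,2]

L=[[1,0,0],[2,1,0],[-2,-2,1]] U=[[1,-2,0],[0,-2,2],[0,0,2]]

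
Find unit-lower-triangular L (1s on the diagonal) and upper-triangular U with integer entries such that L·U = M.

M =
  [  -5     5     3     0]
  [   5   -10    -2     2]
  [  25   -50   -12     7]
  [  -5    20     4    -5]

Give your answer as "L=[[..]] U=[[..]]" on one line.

  R1 -= -1·R0 → [0,-5,1,2]
  R2 -= -5·R0 → [0,-25,3,7]
  R3 -= 1·R0 → [0,15,1,-5]
  R2 -= 5·R1 → [0,0,-2,-3]
  R3 -= -3·R1 → [0,0,4,1]
  R3 -= -2·R2 → [0,0,0,-5]

L=[[1,0,0,0],[-1,1,0,0],[-5,5,1,0],[1,-3,-2,1]] U=[[-5,5,3,0],[0,-5,1,2],[0,0,-2,-3],[0,0,0,-5]]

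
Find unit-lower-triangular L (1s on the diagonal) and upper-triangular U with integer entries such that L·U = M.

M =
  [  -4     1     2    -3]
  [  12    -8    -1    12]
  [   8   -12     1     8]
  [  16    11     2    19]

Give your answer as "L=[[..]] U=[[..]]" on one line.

  row1 -= -3·row0 → [0,-5,5,3]
  row2 -= -2·row0 → [0,-10,5,2]
  row3 -= -4·row0 → [0,15,10,7]
  row2 -= 2·row1 → [0,0,-5,-4]
  row3 -= -3·row1 → [0,0,25,16]
  row3 -= -5·row2 → [0,0,0,-4]

L=[[1,0,0,0],[-3,1,0,0],[-2,2,1,0],[-4,-3,-5,1]] U=[[-4,1,2,-3],[0,-5,5,3],[0,0,-5,-4],[0,0,0,-4]]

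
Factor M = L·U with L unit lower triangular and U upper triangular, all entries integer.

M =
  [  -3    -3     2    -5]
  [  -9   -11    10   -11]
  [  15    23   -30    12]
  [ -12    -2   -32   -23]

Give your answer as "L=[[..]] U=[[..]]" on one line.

  r1 -= 3·r0 → [0,-2,4,4]
  r2 -= -5·r0 → [0,8,-20,-13]
  r3 -= 4·r0 → [0,10,-40,-3]
  r2 -= -4·r1 → [0,0,-4,3]
  r3 -= -5·r1 → [0,0,-20,17]
  r3 -= 5·r2 → [0,0,0,2]

L=[[1,0,0,0],[3,1,0,0],[-5,-4,1,0],[4,-5,5,1]] U=[[-3,-3,2,-5],[0,-2,4,4],[0,0,-4,3],[0,0,0,2]]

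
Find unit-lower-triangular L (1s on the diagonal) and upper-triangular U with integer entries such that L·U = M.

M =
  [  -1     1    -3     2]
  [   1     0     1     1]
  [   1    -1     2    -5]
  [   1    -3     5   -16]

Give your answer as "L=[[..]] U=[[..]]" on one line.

L=[[1,0,0,0],[-1,1,0,0],[-1,0,1,0],[-1,-2,2,1]] U=[[-1,1,-3,2],[0,1,-2,3],[0,0,-1,-3],[0,0,0,-2]]

  row1 -= -1·row0 → [0,1,-2,3]
  row2 -= -1·row0 → [0,0,-1,-3]
  row3 -= -1·row0 → [0,-2,2,-14]
  row2 -= 0·row1 → [0,0,-1,-3]
  row3 -= -2·row1 → [0,0,-2,-8]
  row3 -= 2·row2 → [0,0,0,-2]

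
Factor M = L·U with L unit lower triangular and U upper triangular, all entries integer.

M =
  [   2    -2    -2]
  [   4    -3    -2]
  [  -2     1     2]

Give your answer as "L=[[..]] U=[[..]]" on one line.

  row1 -= 2·row0 → [0,1,2]
  row2 -= -1·row0 → [0,-1,0]
  row2 -= -1·row1 → [0,0,2]

L=[[1,0,0],[2,1,0],[-1,-1,1]] U=[[2,-2,-2],[0,1,2],[0,0,2]]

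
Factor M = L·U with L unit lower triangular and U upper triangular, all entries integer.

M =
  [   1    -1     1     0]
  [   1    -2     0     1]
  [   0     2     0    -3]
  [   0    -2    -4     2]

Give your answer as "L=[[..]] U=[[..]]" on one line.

L=[[1,0,0,0],[1,1,0,0],[0,-2,1,0],[0,2,1,1]] U=[[1,-1,1,0],[0,-1,-1,1],[0,0,-2,-1],[0,0,0,1]]

  r1 -= 1·r0 → [0,-1,-1,1]
  r2 -= 0·r0 → [0,2,0,-3]
  r3 -= 0·r0 → [0,-2,-4,2]
  r2 -= -2·r1 → [0,0,-2,-1]
  r3 -= 2·r1 → [0,0,-2,0]
  r3 -= 1·r2 → [0,0,0,1]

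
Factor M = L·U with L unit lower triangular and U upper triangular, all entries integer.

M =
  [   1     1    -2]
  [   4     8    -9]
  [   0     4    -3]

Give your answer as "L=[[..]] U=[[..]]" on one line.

  r1 -= 4·r0 → [0,4,-1]
  r2 -= 0·r0 → [0,4,-3]
  r2 -= 1·r1 → [0,0,-2]

L=[[1,0,0],[4,1,0],[0,1,1]] U=[[1,1,-2],[0,4,-1],[0,0,-2]]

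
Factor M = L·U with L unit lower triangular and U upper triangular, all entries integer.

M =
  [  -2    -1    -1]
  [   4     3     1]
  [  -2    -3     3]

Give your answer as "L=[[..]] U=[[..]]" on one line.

L=[[1,0,0],[-2,1,0],[1,-2,1]] U=[[-2,-1,-1],[0,1,-1],[0,0,2]]

  R1 -= -2·R0 → [0,1,-1]
  R2 -= 1·R0 → [0,-2,4]
  R2 -= -2·R1 → [0,0,2]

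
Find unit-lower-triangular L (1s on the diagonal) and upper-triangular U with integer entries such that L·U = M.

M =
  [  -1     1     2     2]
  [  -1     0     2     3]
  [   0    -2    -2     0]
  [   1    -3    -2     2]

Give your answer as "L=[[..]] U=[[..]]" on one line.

  r1 -= 1·r0 → [0,-1,0,1]
  r2 -= 0·r0 → [0,-2,-2,0]
  r3 -= -1·r0 → [0,-2,0,4]
  r2 -= 2·r1 → [0,0,-2,-2]
  r3 -= 2·r1 → [0,0,0,2]
  r3 -= 0·r2 → [0,0,0,2]

L=[[1,0,0,0],[1,1,0,0],[0,2,1,0],[-1,2,0,1]] U=[[-1,1,2,2],[0,-1,0,1],[0,0,-2,-2],[0,0,0,2]]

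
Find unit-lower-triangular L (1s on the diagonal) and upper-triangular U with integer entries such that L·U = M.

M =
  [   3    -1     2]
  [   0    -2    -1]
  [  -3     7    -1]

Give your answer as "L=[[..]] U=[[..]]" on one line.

L=[[1,0,0],[0,1,0],[-1,-3,1]] U=[[3,-1,2],[0,-2,-1],[0,0,-2]]

  row1 -= 0·row0 → [0,-2,-1]
  row2 -= -1·row0 → [0,6,1]
  row2 -= -3·row1 → [0,0,-2]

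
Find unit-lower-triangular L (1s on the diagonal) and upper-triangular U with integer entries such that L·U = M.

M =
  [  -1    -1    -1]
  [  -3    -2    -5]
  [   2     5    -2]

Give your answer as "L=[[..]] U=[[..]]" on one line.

  R1 -= 3·R0 → [0,1,-2]
  R2 -= -2·R0 → [0,3,-4]
  R2 -= 3·R1 → [0,0,2]

L=[[1,0,0],[3,1,0],[-2,3,1]] U=[[-1,-1,-1],[0,1,-2],[0,0,2]]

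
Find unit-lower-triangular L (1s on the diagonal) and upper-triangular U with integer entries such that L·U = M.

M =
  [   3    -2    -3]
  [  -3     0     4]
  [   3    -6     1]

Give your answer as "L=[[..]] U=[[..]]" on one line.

L=[[1,0,0],[-1,1,0],[1,2,1]] U=[[3,-2,-3],[0,-2,1],[0,0,2]]

  row1 -= -1·row0 → [0,-2,1]
  row2 -= 1·row0 → [0,-4,4]
  row2 -= 2·row1 → [0,0,2]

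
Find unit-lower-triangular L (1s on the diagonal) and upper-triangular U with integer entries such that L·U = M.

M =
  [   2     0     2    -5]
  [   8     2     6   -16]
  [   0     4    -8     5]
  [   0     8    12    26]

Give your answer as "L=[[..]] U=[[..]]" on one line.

  R1 -= 4·R0 → [0,2,-2,4]
  R2 -= 0·R0 → [0,4,-8,5]
  R3 -= 0·R0 → [0,8,12,26]
  R2 -= 2·R1 → [0,0,-4,-3]
  R3 -= 4·R1 → [0,0,20,10]
  R3 -= -5·R2 → [0,0,0,-5]

L=[[1,0,0,0],[4,1,0,0],[0,2,1,0],[0,4,-5,1]] U=[[2,0,2,-5],[0,2,-2,4],[0,0,-4,-3],[0,0,0,-5]]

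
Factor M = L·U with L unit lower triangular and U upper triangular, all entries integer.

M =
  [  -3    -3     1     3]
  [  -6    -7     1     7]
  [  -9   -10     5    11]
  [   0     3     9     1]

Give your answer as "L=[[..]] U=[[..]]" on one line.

  row1 -= 2·row0 → [0,-1,-1,1]
  row2 -= 3·row0 → [0,-1,2,2]
  row3 -= 0·row0 → [0,3,9,1]
  row2 -= 1·row1 → [0,0,3,1]
  row3 -= -3·row1 → [0,0,6,4]
  row3 -= 2·row2 → [0,0,0,2]

L=[[1,0,0,0],[2,1,0,0],[3,1,1,0],[0,-3,2,1]] U=[[-3,-3,1,3],[0,-1,-1,1],[0,0,3,1],[0,0,0,2]]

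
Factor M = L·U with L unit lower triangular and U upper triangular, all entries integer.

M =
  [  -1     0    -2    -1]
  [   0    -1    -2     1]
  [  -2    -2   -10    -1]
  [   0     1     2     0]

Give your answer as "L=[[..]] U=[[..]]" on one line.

  R1 -= 0·R0 → [0,-1,-2,1]
  R2 -= 2·R0 → [0,-2,-6,1]
  R3 -= 0·R0 → [0,1,2,0]
  R2 -= 2·R1 → [0,0,-2,-1]
  R3 -= -1·R1 → [0,0,0,1]
  R3 -= 0·R2 → [0,0,0,1]

L=[[1,0,0,0],[0,1,0,0],[2,2,1,0],[0,-1,0,1]] U=[[-1,0,-2,-1],[0,-1,-2,1],[0,0,-2,-1],[0,0,0,1]]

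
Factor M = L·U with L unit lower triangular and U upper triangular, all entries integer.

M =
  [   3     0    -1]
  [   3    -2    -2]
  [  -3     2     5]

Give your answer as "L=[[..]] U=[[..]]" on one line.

L=[[1,0,0],[1,1,0],[-1,-1,1]] U=[[3,0,-1],[0,-2,-1],[0,0,3]]

  R1 -= 1·R0 → [0,-2,-1]
  R2 -= -1·R0 → [0,2,4]
  R2 -= -1·R1 → [0,0,3]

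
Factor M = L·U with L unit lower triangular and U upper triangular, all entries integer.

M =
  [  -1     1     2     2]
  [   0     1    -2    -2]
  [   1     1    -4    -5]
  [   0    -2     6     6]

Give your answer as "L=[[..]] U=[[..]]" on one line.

  row1 -= 0·row0 → [0,1,-2,-2]
  row2 -= -1·row0 → [0,2,-2,-3]
  row3 -= 0·row0 → [0,-2,6,6]
  row2 -= 2·row1 → [0,0,2,1]
  row3 -= -2·row1 → [0,0,2,2]
  row3 -= 1·row2 → [0,0,0,1]

L=[[1,0,0,0],[0,1,0,0],[-1,2,1,0],[0,-2,1,1]] U=[[-1,1,2,2],[0,1,-2,-2],[0,0,2,1],[0,0,0,1]]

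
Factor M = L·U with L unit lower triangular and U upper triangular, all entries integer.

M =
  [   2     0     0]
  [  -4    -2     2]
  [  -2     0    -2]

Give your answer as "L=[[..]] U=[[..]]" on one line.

L=[[1,0,0],[-2,1,0],[-1,0,1]] U=[[2,0,0],[0,-2,2],[0,0,-2]]

  r1 -= -2·r0 → [0,-2,2]
  r2 -= -1·r0 → [0,0,-2]
  r2 -= 0·r1 → [0,0,-2]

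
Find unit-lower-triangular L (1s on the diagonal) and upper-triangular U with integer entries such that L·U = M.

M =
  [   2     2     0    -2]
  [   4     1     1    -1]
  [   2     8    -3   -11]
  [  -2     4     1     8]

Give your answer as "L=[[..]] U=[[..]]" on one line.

  R1 -= 2·R0 → [0,-3,1,3]
  R2 -= 1·R0 → [0,6,-3,-9]
  R3 -= -1·R0 → [0,6,1,6]
  R2 -= -2·R1 → [0,0,-1,-3]
  R3 -= -2·R1 → [0,0,3,12]
  R3 -= -3·R2 → [0,0,0,3]

L=[[1,0,0,0],[2,1,0,0],[1,-2,1,0],[-1,-2,-3,1]] U=[[2,2,0,-2],[0,-3,1,3],[0,0,-1,-3],[0,0,0,3]]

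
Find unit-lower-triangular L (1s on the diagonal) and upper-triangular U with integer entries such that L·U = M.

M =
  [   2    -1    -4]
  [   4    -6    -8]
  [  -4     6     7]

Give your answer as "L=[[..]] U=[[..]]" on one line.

  r1 -= 2·r0 → [0,-4,0]
  r2 -= -2·r0 → [0,4,-1]
  r2 -= -1·r1 → [0,0,-1]

L=[[1,0,0],[2,1,0],[-2,-1,1]] U=[[2,-1,-4],[0,-4,0],[0,0,-1]]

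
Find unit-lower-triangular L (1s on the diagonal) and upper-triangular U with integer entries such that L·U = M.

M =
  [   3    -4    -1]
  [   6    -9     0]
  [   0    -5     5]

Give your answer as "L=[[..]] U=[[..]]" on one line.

L=[[1,0,0],[2,1,0],[0,5,1]] U=[[3,-4,-1],[0,-1,2],[0,0,-5]]

  row1 -= 2·row0 → [0,-1,2]
  row2 -= 0·row0 → [0,-5,5]
  row2 -= 5·row1 → [0,0,-5]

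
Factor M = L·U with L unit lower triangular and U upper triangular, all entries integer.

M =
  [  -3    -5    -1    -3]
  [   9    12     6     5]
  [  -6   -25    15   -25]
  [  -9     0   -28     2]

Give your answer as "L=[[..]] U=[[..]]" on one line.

L=[[1,0,0,0],[-3,1,0,0],[2,5,1,0],[3,-5,-5,1]] U=[[-3,-5,-1,-3],[0,-3,3,-4],[0,0,2,1],[0,0,0,-4]]

  row1 -= -3·row0 → [0,-3,3,-4]
  row2 -= 2·row0 → [0,-15,17,-19]
  row3 -= 3·row0 → [0,15,-25,11]
  row2 -= 5·row1 → [0,0,2,1]
  row3 -= -5·row1 → [0,0,-10,-9]
  row3 -= -5·row2 → [0,0,0,-4]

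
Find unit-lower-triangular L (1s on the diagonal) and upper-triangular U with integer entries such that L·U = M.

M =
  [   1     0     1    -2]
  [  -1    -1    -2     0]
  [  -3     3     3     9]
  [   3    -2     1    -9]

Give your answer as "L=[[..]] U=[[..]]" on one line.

L=[[1,0,0,0],[-1,1,0,0],[-3,-3,1,0],[3,2,0,1]] U=[[1,0,1,-2],[0,-1,-1,-2],[0,0,3,-3],[0,0,0,1]]

  r1 -= -1·r0 → [0,-1,-1,-2]
  r2 -= -3·r0 → [0,3,6,3]
  r3 -= 3·r0 → [0,-2,-2,-3]
  r2 -= -3·r1 → [0,0,3,-3]
  r3 -= 2·r1 → [0,0,0,1]
  r3 -= 0·r2 → [0,0,0,1]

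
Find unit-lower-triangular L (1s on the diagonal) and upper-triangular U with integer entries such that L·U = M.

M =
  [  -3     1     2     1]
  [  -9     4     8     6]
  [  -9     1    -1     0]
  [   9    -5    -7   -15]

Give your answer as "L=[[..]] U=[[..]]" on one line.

  R1 -= 3·R0 → [0,1,2,3]
  R2 -= 3·R0 → [0,-2,-7,-3]
  R3 -= -3·R0 → [0,-2,-1,-12]
  R2 -= -2·R1 → [0,0,-3,3]
  R3 -= -2·R1 → [0,0,3,-6]
  R3 -= -1·R2 → [0,0,0,-3]

L=[[1,0,0,0],[3,1,0,0],[3,-2,1,0],[-3,-2,-1,1]] U=[[-3,1,2,1],[0,1,2,3],[0,0,-3,3],[0,0,0,-3]]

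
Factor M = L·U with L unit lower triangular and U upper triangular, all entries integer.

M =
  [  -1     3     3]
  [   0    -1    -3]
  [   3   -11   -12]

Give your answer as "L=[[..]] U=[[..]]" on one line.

  row1 -= 0·row0 → [0,-1,-3]
  row2 -= -3·row0 → [0,-2,-3]
  row2 -= 2·row1 → [0,0,3]

L=[[1,0,0],[0,1,0],[-3,2,1]] U=[[-1,3,3],[0,-1,-3],[0,0,3]]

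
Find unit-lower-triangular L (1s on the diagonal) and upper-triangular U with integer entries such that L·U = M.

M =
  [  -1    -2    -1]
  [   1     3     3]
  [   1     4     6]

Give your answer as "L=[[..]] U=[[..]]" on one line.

  r1 -= -1·r0 → [0,1,2]
  r2 -= -1·r0 → [0,2,5]
  r2 -= 2·r1 → [0,0,1]

L=[[1,0,0],[-1,1,0],[-1,2,1]] U=[[-1,-2,-1],[0,1,2],[0,0,1]]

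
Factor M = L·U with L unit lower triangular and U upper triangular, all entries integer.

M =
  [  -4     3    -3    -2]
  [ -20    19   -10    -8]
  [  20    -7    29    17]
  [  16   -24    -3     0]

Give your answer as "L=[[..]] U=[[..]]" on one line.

L=[[1,0,0,0],[5,1,0,0],[-5,2,1,0],[-4,-3,0,1]] U=[[-4,3,-3,-2],[0,4,5,2],[0,0,4,3],[0,0,0,-2]]

  r1 -= 5·r0 → [0,4,5,2]
  r2 -= -5·r0 → [0,8,14,7]
  r3 -= -4·r0 → [0,-12,-15,-8]
  r2 -= 2·r1 → [0,0,4,3]
  r3 -= -3·r1 → [0,0,0,-2]
  r3 -= 0·r2 → [0,0,0,-2]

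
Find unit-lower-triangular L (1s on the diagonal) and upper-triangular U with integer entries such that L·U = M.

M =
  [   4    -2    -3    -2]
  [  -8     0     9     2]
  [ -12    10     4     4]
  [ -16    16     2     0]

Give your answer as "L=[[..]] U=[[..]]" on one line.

L=[[1,0,0,0],[-2,1,0,0],[-3,-1,1,0],[-4,-2,2,1]] U=[[4,-2,-3,-2],[0,-4,3,-2],[0,0,-2,-4],[0,0,0,-4]]

  R1 -= -2·R0 → [0,-4,3,-2]
  R2 -= -3·R0 → [0,4,-5,-2]
  R3 -= -4·R0 → [0,8,-10,-8]
  R2 -= -1·R1 → [0,0,-2,-4]
  R3 -= -2·R1 → [0,0,-4,-12]
  R3 -= 2·R2 → [0,0,0,-4]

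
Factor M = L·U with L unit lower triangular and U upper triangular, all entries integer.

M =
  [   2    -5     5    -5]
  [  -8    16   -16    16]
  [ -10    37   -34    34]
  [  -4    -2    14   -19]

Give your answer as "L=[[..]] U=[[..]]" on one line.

L=[[1,0,0,0],[-4,1,0,0],[-5,-3,1,0],[-2,3,4,1]] U=[[2,-5,5,-5],[0,-4,4,-4],[0,0,3,-3],[0,0,0,-5]]

  R1 -= -4·R0 → [0,-4,4,-4]
  R2 -= -5·R0 → [0,12,-9,9]
  R3 -= -2·R0 → [0,-12,24,-29]
  R2 -= -3·R1 → [0,0,3,-3]
  R3 -= 3·R1 → [0,0,12,-17]
  R3 -= 4·R2 → [0,0,0,-5]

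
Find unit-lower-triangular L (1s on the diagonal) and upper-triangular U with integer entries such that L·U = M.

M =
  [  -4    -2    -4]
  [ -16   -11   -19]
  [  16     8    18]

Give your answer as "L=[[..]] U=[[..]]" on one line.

L=[[1,0,0],[4,1,0],[-4,0,1]] U=[[-4,-2,-4],[0,-3,-3],[0,0,2]]

  row1 -= 4·row0 → [0,-3,-3]
  row2 -= -4·row0 → [0,0,2]
  row2 -= 0·row1 → [0,0,2]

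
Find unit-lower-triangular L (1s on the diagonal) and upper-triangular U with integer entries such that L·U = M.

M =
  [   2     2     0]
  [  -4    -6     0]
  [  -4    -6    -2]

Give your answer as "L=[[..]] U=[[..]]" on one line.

L=[[1,0,0],[-2,1,0],[-2,1,1]] U=[[2,2,0],[0,-2,0],[0,0,-2]]

  r1 -= -2·r0 → [0,-2,0]
  r2 -= -2·r0 → [0,-2,-2]
  r2 -= 1·r1 → [0,0,-2]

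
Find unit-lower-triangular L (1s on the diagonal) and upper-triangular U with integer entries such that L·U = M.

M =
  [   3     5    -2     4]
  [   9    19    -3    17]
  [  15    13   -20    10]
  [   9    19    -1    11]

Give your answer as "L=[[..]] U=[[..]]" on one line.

  row1 -= 3·row0 → [0,4,3,5]
  row2 -= 5·row0 → [0,-12,-10,-10]
  row3 -= 3·row0 → [0,4,5,-1]
  row2 -= -3·row1 → [0,0,-1,5]
  row3 -= 1·row1 → [0,0,2,-6]
  row3 -= -2·row2 → [0,0,0,4]

L=[[1,0,0,0],[3,1,0,0],[5,-3,1,0],[3,1,-2,1]] U=[[3,5,-2,4],[0,4,3,5],[0,0,-1,5],[0,0,0,4]]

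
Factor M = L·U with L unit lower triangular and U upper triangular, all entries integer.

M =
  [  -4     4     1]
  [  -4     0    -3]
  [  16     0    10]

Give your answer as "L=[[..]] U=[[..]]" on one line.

L=[[1,0,0],[1,1,0],[-4,-4,1]] U=[[-4,4,1],[0,-4,-4],[0,0,-2]]

  row1 -= 1·row0 → [0,-4,-4]
  row2 -= -4·row0 → [0,16,14]
  row2 -= -4·row1 → [0,0,-2]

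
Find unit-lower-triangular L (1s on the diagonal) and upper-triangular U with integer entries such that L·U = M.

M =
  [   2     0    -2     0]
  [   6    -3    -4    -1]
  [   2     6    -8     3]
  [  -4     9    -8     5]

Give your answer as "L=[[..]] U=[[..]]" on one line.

L=[[1,0,0,0],[3,1,0,0],[1,-2,1,0],[-2,-3,3,1]] U=[[2,0,-2,0],[0,-3,2,-1],[0,0,-2,1],[0,0,0,-1]]

  R1 -= 3·R0 → [0,-3,2,-1]
  R2 -= 1·R0 → [0,6,-6,3]
  R3 -= -2·R0 → [0,9,-12,5]
  R2 -= -2·R1 → [0,0,-2,1]
  R3 -= -3·R1 → [0,0,-6,2]
  R3 -= 3·R2 → [0,0,0,-1]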